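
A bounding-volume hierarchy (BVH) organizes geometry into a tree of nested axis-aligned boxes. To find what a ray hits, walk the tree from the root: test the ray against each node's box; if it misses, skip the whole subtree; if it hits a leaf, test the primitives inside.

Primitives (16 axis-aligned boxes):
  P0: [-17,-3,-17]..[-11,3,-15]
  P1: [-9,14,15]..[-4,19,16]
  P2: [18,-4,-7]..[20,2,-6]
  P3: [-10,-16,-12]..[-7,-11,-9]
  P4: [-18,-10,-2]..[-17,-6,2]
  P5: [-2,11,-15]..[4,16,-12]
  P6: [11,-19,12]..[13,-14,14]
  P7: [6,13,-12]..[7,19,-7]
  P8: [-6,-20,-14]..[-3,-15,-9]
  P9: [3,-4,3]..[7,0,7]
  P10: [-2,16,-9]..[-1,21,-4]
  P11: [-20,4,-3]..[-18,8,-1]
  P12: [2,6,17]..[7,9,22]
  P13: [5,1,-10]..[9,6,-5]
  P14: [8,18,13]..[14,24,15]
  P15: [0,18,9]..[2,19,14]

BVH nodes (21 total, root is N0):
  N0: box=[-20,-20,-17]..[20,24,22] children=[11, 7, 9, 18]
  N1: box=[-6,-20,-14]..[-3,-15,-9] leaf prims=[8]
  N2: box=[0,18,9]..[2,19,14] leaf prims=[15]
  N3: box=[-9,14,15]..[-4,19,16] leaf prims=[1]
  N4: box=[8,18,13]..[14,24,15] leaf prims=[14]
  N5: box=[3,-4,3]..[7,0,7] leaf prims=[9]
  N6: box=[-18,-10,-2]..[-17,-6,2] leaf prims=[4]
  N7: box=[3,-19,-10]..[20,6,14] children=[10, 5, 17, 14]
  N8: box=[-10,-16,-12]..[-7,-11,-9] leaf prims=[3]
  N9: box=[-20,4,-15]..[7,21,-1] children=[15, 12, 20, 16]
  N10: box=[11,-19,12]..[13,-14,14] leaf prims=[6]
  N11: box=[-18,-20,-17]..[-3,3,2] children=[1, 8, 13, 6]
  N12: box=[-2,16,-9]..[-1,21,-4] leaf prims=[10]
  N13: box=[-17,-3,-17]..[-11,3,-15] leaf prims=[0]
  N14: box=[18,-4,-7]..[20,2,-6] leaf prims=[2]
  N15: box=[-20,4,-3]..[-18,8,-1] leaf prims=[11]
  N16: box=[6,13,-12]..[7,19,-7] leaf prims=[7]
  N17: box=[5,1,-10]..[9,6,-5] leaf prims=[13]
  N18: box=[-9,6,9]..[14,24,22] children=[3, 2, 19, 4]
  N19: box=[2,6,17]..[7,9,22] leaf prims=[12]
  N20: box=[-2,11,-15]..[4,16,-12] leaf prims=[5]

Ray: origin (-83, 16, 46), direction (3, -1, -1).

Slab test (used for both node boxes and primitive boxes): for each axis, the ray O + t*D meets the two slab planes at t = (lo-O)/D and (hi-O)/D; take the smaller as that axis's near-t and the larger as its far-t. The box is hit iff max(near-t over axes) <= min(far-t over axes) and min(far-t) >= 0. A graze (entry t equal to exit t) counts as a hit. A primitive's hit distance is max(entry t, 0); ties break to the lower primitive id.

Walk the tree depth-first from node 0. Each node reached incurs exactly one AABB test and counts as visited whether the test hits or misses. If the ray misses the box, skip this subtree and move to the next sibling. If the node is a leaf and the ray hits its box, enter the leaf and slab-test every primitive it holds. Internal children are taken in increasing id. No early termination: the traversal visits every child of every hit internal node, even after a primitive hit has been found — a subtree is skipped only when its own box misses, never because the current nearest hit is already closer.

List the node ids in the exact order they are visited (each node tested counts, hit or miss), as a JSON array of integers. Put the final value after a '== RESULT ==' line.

Traverse from the root:
N0 x:[21,103/3] y:[-8,36] z:[24,63] -> hit [24,103/3], descend [7, 9, 11, 18]
  N7 x:[86/3,103/3] y:[10,35] z:[32,56] -> hit [32,103/3], descend [5, 10, 14, 17]
    N5 x:[86/3,30] y:[16,20] z:[39,43] -> miss, prune
    N10 x:[94/3,32] y:[30,35] z:[32,34] -> hit [32,32] leaf, test {P6@t=32}
    N14 x:[101/3,103/3] y:[14,20] z:[52,53] -> miss, prune
    N17 x:[88/3,92/3] y:[10,15] z:[51,56] -> miss, prune
  N9 x:[21,30] y:[-5,12] z:[47,61] -> miss, prune
  N11 x:[65/3,80/3] y:[13,36] z:[44,63] -> miss, prune
  N18 x:[74/3,97/3] y:[-8,10] z:[24,37] -> miss, prune

Visited [0, 7, 5, 10, 14, 17, 9, 11, 18]. Tests: 9 box, 1 leaf. Nearest: P6.

== RESULT ==
[0, 7, 5, 10, 14, 17, 9, 11, 18]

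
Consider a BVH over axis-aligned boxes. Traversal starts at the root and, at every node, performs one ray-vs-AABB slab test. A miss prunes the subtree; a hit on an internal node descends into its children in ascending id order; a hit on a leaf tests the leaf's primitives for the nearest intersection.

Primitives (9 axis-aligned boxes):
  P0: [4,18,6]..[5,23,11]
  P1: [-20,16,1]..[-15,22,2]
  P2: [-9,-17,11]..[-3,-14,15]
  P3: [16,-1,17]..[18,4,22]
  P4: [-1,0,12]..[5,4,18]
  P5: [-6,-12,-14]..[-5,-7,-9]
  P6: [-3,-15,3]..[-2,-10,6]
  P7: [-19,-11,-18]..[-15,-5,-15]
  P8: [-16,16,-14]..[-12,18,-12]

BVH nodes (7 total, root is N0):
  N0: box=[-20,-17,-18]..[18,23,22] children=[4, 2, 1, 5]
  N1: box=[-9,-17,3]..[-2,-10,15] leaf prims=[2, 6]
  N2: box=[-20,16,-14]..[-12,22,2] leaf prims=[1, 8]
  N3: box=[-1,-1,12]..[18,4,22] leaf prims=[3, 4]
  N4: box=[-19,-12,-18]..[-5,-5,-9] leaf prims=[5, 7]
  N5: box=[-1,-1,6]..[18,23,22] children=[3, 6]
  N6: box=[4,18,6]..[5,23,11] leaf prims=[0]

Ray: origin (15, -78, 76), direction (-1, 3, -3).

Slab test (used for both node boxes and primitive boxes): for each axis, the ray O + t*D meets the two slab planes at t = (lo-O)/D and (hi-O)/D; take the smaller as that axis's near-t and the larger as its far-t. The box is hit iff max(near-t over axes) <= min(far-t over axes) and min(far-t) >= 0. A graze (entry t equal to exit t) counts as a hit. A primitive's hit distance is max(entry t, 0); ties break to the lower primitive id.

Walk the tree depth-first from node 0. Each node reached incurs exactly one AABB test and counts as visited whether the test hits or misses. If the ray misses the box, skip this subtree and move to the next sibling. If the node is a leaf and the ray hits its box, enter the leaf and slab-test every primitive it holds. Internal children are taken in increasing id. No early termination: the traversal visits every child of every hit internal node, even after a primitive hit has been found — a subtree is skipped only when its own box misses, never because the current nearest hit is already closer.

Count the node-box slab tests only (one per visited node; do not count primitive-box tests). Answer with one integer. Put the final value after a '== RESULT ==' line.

Trace the traversal:
N0 x:[-3,35] y:[61/3,101/3] z:[18,94/3] -> hit [61/3,94/3], descend [1, 2, 4, 5]
  N1 x:[17,24] y:[61/3,68/3] z:[61/3,73/3] -> hit [61/3,68/3] leaf, test {P2@t=61/3, P6(miss)}
  N2 x:[27,35] y:[94/3,100/3] z:[74/3,30] -> miss, prune
  N4 x:[20,34] y:[22,73/3] z:[85/3,94/3] -> miss, prune
  N5 x:[-3,16] y:[77/3,101/3] z:[18,70/3] -> miss, prune

Visited [0, 1, 2, 4, 5]. Tests: 5 box, 1 leaf. Nearest: P2.

== RESULT ==
5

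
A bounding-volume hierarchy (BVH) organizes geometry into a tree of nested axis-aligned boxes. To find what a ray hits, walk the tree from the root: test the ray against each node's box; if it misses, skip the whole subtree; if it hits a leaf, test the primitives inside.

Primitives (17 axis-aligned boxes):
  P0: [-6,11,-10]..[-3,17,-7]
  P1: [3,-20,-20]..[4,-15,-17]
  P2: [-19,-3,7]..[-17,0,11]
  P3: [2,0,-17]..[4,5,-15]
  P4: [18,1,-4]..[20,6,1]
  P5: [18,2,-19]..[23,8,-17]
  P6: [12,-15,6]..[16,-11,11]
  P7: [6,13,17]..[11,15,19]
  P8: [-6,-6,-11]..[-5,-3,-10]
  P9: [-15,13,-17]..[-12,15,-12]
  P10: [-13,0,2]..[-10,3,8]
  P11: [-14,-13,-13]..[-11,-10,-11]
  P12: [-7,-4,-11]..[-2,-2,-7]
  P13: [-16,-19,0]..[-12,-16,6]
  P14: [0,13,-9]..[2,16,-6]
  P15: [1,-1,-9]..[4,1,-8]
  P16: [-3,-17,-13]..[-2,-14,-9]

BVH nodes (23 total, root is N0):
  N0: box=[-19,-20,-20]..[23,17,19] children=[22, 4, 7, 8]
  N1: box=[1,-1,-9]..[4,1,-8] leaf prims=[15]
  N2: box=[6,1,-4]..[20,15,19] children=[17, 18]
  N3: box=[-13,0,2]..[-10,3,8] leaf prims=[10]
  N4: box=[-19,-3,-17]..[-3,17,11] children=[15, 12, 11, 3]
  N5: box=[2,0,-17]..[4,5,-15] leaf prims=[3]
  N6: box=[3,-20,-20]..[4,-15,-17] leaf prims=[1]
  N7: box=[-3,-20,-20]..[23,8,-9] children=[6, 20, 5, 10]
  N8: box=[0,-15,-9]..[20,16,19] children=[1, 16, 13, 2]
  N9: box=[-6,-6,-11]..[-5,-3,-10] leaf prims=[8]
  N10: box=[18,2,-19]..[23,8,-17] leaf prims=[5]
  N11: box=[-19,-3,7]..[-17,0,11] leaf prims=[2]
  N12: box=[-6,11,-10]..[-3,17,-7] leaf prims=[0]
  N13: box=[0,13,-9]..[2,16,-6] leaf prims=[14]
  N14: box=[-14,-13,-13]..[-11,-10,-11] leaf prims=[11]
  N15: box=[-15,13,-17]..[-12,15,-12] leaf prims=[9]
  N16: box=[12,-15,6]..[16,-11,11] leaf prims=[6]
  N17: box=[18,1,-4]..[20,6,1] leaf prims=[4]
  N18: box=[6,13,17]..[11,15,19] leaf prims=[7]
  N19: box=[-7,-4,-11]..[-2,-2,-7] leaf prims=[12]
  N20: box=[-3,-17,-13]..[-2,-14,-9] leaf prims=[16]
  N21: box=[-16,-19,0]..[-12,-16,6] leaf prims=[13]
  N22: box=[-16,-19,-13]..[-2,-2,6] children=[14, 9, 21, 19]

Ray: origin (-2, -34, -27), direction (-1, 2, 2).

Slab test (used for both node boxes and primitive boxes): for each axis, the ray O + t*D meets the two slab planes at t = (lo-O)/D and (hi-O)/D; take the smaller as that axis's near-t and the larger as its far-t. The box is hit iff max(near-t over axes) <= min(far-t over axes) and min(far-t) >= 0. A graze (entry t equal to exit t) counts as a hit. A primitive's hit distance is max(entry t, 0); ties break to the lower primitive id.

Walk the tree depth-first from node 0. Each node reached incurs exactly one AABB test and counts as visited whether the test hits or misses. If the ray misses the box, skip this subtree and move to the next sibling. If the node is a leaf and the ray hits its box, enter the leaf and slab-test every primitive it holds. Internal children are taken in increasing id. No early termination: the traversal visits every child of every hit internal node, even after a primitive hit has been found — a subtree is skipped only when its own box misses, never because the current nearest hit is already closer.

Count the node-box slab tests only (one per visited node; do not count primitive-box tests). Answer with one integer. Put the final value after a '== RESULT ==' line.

Walk:
N0 x:[-25,17] y:[7,51/2] z:[7/2,23] -> hit [7,17], descend [4, 7, 8, 22]
  N4 x:[1,17] y:[31/2,51/2] z:[5,19] -> hit [31/2,17], descend [3, 11, 12, 15]
    N3 x:[8,11] y:[17,37/2] z:[29/2,35/2] -> miss, prune
    N11 x:[15,17] y:[31/2,17] z:[17,19] -> hit [17,17] leaf, test {P2@t=17}
    N12 x:[1,4] y:[45/2,51/2] z:[17/2,10] -> miss, prune
    N15 x:[10,13] y:[47/2,49/2] z:[5,15/2] -> miss, prune
  N7 x:[-25,1] y:[7,21] z:[7/2,9] -> miss, prune
  N8 x:[-22,-2] y:[19/2,25] z:[9,23] -> miss, prune
  N22 x:[0,14] y:[15/2,16] z:[7,33/2] -> hit [15/2,14], descend [9, 14, 19, 21]
    N9 x:[3,4] y:[14,31/2] z:[8,17/2] -> miss, prune
    N14 x:[9,12] y:[21/2,12] z:[7,8] -> miss, prune
    N19 x:[0,5] y:[15,16] z:[8,10] -> miss, prune
    N21 x:[10,14] y:[15/2,9] z:[27/2,33/2] -> miss, prune

order=[0, 4, 3, 11, 12, 15, 7, 8, 22, 9, 14, 19, 21]  |boxes|=13  |leaves|=1  hit=P2

== RESULT ==
13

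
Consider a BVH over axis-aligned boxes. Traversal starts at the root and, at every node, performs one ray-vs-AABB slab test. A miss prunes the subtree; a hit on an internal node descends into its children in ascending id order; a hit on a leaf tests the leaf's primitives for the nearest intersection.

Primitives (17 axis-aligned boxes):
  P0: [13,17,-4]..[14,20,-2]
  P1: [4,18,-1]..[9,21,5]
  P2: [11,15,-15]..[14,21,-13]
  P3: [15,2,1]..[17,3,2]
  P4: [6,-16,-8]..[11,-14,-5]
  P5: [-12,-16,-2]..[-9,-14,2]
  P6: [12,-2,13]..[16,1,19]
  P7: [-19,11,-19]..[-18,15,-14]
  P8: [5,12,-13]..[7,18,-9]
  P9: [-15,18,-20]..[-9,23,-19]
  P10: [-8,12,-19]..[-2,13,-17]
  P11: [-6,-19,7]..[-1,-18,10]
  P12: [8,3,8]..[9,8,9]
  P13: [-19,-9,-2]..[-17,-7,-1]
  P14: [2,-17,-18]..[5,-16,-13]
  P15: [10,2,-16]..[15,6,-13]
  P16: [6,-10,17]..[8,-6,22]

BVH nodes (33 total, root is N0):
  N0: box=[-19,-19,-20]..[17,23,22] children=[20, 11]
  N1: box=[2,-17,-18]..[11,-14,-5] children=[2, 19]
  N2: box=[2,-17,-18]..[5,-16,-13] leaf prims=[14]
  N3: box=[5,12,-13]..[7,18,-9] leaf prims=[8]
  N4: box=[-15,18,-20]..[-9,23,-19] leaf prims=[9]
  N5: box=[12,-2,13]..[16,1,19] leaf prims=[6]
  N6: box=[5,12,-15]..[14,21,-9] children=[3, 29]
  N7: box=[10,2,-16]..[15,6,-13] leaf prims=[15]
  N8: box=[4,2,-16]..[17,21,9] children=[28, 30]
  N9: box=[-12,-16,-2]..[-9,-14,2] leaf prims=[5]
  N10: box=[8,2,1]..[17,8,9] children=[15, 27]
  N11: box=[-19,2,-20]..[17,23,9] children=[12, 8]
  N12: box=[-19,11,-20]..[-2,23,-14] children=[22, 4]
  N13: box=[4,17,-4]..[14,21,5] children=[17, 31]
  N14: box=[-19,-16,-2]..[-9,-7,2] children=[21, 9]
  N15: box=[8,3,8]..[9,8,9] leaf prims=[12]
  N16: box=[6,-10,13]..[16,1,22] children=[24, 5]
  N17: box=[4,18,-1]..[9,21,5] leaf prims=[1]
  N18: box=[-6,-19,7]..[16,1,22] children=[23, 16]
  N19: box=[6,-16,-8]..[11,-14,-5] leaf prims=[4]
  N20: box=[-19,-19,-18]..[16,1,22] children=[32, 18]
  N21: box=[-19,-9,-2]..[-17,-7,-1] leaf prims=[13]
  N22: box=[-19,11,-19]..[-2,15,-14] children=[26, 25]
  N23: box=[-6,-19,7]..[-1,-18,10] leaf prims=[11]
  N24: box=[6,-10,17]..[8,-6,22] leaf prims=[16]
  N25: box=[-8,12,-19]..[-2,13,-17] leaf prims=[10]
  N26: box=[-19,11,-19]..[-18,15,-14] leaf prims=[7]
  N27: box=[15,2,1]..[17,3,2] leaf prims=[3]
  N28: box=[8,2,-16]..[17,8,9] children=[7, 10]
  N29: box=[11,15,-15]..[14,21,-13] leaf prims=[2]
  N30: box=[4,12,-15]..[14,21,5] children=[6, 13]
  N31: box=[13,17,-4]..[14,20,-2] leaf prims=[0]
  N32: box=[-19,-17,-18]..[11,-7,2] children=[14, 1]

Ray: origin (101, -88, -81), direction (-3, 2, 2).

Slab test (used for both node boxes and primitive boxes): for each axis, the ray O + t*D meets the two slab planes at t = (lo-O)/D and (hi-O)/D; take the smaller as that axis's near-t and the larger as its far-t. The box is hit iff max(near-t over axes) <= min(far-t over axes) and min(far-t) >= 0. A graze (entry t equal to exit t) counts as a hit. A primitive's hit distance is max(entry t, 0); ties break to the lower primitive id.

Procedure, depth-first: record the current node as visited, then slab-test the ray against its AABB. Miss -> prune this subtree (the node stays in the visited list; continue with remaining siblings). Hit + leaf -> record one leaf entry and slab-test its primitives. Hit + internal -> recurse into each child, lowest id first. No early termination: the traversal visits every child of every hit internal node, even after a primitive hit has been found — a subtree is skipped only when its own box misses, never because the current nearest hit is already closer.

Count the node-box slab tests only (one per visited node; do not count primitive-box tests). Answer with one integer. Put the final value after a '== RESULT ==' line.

Trace the traversal:
N0 x:[28,40] y:[69/2,111/2] z:[61/2,103/2] -> hit [69/2,40], descend [11, 20]
  N11 x:[28,40] y:[45,111/2] z:[61/2,45] -> miss, prune
  N20 x:[85/3,40] y:[69/2,89/2] z:[63/2,103/2] -> hit [69/2,40], descend [18, 32]
    N18 x:[85/3,107/3] y:[69/2,89/2] z:[44,103/2] -> miss, prune
    N32 x:[30,40] y:[71/2,81/2] z:[63/2,83/2] -> hit [71/2,40], descend [1, 14]
      N1 x:[30,33] y:[71/2,37] z:[63/2,38] -> miss, prune
      N14 x:[110/3,40] y:[36,81/2] z:[79/2,83/2] -> hit [79/2,40], descend [9, 21]
        N9 x:[110/3,113/3] y:[36,37] z:[79/2,83/2] -> miss, prune
        N21 x:[118/3,40] y:[79/2,81/2] z:[79/2,40] -> hit [79/2,40] leaf, test {P13@t=79/2}

9 AABB tests over nodes [0, 11, 20, 18, 32, 1, 14, 9, 21]; 1 leaf entered; closest P13.

== RESULT ==
9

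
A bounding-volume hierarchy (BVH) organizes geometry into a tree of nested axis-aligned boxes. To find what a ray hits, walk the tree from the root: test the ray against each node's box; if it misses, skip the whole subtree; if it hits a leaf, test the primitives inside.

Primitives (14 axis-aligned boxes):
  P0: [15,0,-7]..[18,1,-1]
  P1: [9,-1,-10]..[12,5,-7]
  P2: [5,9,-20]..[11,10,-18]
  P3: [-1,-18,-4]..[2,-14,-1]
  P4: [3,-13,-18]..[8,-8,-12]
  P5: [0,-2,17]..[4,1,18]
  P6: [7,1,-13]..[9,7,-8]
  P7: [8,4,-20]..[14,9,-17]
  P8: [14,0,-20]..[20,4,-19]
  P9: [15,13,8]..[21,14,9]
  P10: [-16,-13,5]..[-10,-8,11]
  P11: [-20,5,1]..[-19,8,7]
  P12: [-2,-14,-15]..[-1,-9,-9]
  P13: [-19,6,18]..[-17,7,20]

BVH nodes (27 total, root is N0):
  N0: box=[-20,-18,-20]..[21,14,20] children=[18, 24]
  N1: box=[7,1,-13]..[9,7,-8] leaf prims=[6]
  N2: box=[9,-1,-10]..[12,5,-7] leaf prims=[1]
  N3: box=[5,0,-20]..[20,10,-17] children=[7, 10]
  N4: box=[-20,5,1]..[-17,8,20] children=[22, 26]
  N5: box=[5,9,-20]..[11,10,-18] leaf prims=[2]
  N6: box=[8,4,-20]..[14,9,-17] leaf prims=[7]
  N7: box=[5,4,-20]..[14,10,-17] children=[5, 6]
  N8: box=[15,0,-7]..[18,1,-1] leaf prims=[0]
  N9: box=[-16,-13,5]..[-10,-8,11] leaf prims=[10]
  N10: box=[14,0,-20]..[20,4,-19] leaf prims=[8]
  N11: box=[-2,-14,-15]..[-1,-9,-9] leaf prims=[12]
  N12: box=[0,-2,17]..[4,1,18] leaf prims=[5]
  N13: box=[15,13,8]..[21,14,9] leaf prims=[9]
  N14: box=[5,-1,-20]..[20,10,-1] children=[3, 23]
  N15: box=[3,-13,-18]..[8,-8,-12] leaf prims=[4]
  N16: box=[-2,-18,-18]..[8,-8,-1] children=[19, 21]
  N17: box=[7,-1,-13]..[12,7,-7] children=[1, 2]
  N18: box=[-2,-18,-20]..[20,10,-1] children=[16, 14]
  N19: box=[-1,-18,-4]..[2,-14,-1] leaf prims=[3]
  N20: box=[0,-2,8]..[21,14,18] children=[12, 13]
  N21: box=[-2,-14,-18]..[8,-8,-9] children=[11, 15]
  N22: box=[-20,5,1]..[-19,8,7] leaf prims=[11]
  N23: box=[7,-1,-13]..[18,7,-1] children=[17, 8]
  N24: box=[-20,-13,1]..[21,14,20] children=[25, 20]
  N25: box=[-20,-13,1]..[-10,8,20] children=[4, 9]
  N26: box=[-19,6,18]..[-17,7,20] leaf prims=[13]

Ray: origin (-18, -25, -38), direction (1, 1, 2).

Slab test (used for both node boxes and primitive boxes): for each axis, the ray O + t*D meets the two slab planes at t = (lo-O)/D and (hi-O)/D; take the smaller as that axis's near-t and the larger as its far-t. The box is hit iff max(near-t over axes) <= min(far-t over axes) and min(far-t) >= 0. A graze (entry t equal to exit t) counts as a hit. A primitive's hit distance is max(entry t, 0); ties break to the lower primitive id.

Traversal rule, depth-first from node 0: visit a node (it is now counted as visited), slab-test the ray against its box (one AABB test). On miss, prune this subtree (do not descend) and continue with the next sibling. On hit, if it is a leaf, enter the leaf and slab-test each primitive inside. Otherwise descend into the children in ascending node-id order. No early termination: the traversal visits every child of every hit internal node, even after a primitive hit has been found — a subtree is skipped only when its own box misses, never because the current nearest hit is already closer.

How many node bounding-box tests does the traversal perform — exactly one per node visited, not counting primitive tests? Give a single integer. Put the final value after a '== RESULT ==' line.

Trace the traversal:
N0 x:[-2,39] y:[7,39] z:[9,29] -> hit [9,29], descend [18, 24]
  N18 x:[16,38] y:[7,35] z:[9,37/2] -> hit [16,37/2], descend [14, 16]
    N14 x:[23,38] y:[24,35] z:[9,37/2] -> miss, prune
    N16 x:[16,26] y:[7,17] z:[10,37/2] -> hit [16,17], descend [19, 21]
      N19 x:[17,20] y:[7,11] z:[17,37/2] -> miss, prune
      N21 x:[16,26] y:[11,17] z:[10,29/2] -> miss, prune
  N24 x:[-2,39] y:[12,39] z:[39/2,29] -> hit [39/2,29], descend [20, 25]
    N20 x:[18,39] y:[23,39] z:[23,28] -> hit [23,28], descend [12, 13]
      N12 x:[18,22] y:[23,26] z:[55/2,28] -> miss, prune
      N13 x:[33,39] y:[38,39] z:[23,47/2] -> miss, prune
    N25 x:[-2,8] y:[12,33] z:[39/2,29] -> miss, prune

Visited [0, 18, 14, 16, 19, 21, 24, 20, 12, 13, 25]. Tests: 11 box, 0 leaf. Nearest: miss.

== RESULT ==
11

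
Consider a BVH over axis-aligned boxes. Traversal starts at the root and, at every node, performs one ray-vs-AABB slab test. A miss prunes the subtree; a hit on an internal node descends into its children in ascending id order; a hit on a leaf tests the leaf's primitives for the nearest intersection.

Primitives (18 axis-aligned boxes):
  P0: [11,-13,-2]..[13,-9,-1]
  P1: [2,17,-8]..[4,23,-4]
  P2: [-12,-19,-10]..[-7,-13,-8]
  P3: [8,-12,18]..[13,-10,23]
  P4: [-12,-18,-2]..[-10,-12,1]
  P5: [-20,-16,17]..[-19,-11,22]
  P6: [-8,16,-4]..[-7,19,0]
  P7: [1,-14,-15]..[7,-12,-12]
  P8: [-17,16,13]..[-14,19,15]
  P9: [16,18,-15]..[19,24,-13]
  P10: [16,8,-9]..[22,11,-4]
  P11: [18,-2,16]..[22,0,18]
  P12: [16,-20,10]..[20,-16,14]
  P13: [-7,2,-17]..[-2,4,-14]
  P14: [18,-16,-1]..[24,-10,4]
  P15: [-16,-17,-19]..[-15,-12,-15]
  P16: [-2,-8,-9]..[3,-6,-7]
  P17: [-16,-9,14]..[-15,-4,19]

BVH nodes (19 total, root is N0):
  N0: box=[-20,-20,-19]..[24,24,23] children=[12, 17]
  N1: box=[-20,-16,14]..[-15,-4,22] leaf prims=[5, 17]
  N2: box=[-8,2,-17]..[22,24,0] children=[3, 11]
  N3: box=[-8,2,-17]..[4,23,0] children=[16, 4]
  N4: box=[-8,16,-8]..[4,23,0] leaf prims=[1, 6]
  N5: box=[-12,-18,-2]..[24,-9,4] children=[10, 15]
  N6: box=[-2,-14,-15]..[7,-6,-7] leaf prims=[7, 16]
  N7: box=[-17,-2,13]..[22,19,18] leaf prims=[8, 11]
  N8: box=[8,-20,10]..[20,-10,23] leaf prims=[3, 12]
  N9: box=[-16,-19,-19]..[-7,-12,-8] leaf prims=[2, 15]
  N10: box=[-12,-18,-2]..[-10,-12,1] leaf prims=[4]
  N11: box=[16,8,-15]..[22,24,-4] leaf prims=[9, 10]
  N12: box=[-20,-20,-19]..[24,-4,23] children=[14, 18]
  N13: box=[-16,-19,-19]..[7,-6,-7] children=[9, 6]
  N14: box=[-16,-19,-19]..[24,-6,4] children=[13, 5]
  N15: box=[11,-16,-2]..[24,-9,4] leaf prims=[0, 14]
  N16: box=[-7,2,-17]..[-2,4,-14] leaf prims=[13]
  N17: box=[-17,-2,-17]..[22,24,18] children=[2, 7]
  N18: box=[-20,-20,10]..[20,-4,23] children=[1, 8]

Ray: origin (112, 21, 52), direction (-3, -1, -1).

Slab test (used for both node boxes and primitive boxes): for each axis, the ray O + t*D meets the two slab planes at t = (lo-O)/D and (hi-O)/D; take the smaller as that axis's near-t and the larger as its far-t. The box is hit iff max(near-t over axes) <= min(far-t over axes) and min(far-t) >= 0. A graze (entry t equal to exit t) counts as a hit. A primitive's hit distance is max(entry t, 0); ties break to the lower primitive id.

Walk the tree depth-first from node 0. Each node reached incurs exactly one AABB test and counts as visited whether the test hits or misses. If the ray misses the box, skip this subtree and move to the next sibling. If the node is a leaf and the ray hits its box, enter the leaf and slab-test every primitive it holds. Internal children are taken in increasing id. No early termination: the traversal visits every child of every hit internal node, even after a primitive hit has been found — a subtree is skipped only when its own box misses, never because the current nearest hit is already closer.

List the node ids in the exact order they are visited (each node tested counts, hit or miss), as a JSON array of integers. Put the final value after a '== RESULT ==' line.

Trace the traversal:
N0 x:[88/3,44] y:[-3,41] z:[29,71] -> hit [88/3,41], descend [12, 17]
  N12 x:[88/3,44] y:[25,41] z:[29,71] -> hit [88/3,41], descend [14, 18]
    N14 x:[88/3,128/3] y:[27,40] z:[48,71] -> miss, prune
    N18 x:[92/3,44] y:[25,41] z:[29,42] -> hit [92/3,41], descend [1, 8]
      N1 x:[127/3,44] y:[25,37] z:[30,38] -> miss, prune
      N8 x:[92/3,104/3] y:[31,41] z:[29,42] -> hit [31,104/3] leaf, test {P3@t=33, P12(miss)}
  N17 x:[30,43] y:[-3,23] z:[34,69] -> miss, prune

Summary -> nodes [0, 12, 14, 18, 1, 8, 17]; box-tests=7; leaf-entries=1; first=P3

== RESULT ==
[0, 12, 14, 18, 1, 8, 17]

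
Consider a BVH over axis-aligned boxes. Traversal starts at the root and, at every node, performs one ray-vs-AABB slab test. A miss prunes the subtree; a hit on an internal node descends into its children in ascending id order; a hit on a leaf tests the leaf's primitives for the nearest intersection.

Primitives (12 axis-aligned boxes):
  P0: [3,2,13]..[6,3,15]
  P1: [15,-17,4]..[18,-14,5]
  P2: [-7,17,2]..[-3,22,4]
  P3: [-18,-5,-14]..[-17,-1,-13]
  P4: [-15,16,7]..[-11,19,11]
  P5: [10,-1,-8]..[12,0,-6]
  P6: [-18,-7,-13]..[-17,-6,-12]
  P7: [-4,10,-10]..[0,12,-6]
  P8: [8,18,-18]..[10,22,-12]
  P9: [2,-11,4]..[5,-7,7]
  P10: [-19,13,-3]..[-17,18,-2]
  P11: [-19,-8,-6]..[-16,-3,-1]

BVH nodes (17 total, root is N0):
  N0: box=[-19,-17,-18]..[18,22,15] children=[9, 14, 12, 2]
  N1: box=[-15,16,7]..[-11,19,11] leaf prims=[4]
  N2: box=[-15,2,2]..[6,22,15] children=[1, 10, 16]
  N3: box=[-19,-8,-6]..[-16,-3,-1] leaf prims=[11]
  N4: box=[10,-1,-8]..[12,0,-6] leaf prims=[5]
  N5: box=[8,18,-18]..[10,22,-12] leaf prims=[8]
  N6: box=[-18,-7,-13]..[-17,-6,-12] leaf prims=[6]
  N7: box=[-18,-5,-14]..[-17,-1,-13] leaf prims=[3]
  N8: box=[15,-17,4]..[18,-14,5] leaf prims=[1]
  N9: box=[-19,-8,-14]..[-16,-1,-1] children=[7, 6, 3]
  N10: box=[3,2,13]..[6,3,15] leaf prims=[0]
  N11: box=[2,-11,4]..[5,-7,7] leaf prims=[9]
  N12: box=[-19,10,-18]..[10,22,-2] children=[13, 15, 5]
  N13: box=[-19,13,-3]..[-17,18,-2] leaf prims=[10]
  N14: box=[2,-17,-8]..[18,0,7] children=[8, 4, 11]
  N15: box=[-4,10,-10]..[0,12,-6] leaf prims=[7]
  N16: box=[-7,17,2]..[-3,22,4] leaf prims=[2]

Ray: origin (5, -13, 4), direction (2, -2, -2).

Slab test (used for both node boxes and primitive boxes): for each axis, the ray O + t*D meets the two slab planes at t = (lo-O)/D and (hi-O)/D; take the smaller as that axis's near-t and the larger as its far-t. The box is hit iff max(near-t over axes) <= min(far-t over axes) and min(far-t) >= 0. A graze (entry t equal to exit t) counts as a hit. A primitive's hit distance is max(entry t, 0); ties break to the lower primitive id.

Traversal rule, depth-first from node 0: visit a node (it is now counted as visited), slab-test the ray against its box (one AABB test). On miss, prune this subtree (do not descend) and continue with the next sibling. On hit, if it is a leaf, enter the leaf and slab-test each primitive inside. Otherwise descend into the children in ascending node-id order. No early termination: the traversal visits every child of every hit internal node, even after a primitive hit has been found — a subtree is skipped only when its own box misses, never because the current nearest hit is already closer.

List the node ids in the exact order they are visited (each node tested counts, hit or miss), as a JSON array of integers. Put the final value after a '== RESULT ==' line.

Trace the traversal:
N0 x:[-12,13/2] y:[-35/2,2] z:[-11/2,11] -> hit [-11/2,2], descend [2, 9, 12, 14]
  N2 x:[-10,1/2] y:[-35/2,-15/2] z:[-11/2,1] -> miss, prune
  N9 x:[-12,-21/2] y:[-6,-5/2] z:[5/2,9] -> miss, prune
  N12 x:[-12,5/2] y:[-35/2,-23/2] z:[3,11] -> miss, prune
  N14 x:[-3/2,13/2] y:[-13/2,2] z:[-3/2,6] -> hit [-3/2,2], descend [4, 8, 11]
    N4 x:[5/2,7/2] y:[-13/2,-6] z:[5,6] -> miss, prune
    N8 x:[5,13/2] y:[1/2,2] z:[-1/2,0] -> miss, prune
    N11 x:[-3/2,0] y:[-3,-1] z:[-3/2,0] -> miss, prune

Summary -> nodes [0, 2, 9, 12, 14, 4, 8, 11]; box-tests=8; leaf-entries=0; first=miss

== RESULT ==
[0, 2, 9, 12, 14, 4, 8, 11]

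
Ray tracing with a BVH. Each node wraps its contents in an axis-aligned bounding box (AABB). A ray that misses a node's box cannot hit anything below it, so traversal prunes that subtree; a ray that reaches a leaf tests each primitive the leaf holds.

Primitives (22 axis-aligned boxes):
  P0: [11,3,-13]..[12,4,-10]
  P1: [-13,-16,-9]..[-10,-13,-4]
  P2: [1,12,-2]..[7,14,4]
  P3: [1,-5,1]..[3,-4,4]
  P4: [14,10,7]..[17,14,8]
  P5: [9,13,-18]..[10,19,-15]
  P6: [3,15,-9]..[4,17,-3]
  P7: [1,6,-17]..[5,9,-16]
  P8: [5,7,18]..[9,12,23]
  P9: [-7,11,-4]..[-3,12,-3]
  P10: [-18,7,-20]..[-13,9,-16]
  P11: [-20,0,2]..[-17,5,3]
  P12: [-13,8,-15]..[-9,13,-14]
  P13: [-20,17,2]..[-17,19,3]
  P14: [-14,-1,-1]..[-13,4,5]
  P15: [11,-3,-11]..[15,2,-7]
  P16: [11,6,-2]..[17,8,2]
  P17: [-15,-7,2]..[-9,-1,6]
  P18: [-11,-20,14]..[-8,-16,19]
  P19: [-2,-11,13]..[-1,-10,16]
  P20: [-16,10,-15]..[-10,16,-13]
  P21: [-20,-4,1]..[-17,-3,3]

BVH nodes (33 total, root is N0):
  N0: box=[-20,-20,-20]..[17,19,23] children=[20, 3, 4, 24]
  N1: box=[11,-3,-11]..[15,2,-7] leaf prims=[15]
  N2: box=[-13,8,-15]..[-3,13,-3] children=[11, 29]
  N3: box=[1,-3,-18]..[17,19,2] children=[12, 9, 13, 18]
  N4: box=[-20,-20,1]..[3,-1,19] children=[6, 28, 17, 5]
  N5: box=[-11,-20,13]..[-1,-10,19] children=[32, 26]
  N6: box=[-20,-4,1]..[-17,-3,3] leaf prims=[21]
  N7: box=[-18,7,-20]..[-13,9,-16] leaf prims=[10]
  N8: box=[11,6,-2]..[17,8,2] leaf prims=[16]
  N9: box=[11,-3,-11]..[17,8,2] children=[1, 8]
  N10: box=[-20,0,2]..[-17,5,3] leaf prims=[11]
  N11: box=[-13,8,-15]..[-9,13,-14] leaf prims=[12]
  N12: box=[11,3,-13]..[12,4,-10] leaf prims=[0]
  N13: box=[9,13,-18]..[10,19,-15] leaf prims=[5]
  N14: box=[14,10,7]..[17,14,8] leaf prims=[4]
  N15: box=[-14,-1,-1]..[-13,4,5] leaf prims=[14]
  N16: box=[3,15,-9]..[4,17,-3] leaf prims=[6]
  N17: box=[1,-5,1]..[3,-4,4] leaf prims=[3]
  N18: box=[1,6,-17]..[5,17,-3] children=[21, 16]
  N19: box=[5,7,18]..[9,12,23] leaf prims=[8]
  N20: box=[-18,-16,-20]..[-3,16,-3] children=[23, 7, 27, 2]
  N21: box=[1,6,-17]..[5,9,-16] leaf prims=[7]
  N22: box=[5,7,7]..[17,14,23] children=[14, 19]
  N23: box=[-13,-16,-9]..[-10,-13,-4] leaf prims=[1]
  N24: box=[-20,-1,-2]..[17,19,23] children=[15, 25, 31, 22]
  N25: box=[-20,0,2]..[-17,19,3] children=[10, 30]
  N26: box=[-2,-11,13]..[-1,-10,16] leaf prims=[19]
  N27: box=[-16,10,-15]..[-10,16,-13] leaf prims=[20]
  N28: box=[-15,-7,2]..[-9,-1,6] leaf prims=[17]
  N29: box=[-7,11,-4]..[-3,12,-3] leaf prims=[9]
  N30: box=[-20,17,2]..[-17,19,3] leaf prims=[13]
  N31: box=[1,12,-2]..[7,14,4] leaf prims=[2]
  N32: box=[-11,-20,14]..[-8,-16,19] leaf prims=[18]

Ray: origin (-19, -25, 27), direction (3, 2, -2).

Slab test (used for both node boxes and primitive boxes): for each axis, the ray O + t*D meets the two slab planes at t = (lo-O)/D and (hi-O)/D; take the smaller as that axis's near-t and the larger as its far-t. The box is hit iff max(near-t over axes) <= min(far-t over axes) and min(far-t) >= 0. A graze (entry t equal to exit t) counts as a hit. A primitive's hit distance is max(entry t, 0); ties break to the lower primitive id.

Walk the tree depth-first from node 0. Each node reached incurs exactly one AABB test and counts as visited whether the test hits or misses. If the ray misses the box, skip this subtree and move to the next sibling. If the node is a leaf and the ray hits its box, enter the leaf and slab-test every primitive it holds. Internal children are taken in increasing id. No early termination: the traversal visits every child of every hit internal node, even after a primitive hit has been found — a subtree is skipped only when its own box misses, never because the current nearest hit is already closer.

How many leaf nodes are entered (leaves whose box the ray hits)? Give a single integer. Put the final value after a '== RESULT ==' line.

Traverse from the root:
N0 x:[-1/3,12] y:[5/2,22] z:[2,47/2] -> hit [5/2,12], descend [3, 4, 20, 24]
  N3 x:[20/3,12] y:[11,22] z:[25/2,45/2] -> miss, prune
  N4 x:[-1/3,22/3] y:[5/2,12] z:[4,13] -> hit [4,22/3], descend [5, 6, 17, 28]
    N5 x:[8/3,6] y:[5/2,15/2] z:[4,7] -> hit [4,6], descend [26, 32]
      N26 x:[17/3,6] y:[7,15/2] z:[11/2,7] -> miss, prune
      N32 x:[8/3,11/3] y:[5/2,9/2] z:[4,13/2] -> miss, prune
    N6 x:[-1/3,2/3] y:[21/2,11] z:[12,13] -> miss, prune
    N17 x:[20/3,22/3] y:[10,21/2] z:[23/2,13] -> miss, prune
    N28 x:[4/3,10/3] y:[9,12] z:[21/2,25/2] -> miss, prune
  N20 x:[1/3,16/3] y:[9/2,41/2] z:[15,47/2] -> miss, prune
  N24 x:[-1/3,12] y:[12,22] z:[2,29/2] -> hit [12,12], descend [15, 22, 25, 31]
    N15 x:[5/3,2] y:[12,29/2] z:[11,14] -> miss, prune
    N22 x:[8,12] y:[16,39/2] z:[2,10] -> miss, prune
    N25 x:[-1/3,2/3] y:[25/2,22] z:[12,25/2] -> miss, prune
    N31 x:[20/3,26/3] y:[37/2,39/2] z:[23/2,29/2] -> miss, prune

Visited [0, 3, 4, 5, 26, 32, 6, 17, 28, 20, 24, 15, 22, 25, 31]. Tests: 15 box, 0 leaf. Nearest: miss.

== RESULT ==
0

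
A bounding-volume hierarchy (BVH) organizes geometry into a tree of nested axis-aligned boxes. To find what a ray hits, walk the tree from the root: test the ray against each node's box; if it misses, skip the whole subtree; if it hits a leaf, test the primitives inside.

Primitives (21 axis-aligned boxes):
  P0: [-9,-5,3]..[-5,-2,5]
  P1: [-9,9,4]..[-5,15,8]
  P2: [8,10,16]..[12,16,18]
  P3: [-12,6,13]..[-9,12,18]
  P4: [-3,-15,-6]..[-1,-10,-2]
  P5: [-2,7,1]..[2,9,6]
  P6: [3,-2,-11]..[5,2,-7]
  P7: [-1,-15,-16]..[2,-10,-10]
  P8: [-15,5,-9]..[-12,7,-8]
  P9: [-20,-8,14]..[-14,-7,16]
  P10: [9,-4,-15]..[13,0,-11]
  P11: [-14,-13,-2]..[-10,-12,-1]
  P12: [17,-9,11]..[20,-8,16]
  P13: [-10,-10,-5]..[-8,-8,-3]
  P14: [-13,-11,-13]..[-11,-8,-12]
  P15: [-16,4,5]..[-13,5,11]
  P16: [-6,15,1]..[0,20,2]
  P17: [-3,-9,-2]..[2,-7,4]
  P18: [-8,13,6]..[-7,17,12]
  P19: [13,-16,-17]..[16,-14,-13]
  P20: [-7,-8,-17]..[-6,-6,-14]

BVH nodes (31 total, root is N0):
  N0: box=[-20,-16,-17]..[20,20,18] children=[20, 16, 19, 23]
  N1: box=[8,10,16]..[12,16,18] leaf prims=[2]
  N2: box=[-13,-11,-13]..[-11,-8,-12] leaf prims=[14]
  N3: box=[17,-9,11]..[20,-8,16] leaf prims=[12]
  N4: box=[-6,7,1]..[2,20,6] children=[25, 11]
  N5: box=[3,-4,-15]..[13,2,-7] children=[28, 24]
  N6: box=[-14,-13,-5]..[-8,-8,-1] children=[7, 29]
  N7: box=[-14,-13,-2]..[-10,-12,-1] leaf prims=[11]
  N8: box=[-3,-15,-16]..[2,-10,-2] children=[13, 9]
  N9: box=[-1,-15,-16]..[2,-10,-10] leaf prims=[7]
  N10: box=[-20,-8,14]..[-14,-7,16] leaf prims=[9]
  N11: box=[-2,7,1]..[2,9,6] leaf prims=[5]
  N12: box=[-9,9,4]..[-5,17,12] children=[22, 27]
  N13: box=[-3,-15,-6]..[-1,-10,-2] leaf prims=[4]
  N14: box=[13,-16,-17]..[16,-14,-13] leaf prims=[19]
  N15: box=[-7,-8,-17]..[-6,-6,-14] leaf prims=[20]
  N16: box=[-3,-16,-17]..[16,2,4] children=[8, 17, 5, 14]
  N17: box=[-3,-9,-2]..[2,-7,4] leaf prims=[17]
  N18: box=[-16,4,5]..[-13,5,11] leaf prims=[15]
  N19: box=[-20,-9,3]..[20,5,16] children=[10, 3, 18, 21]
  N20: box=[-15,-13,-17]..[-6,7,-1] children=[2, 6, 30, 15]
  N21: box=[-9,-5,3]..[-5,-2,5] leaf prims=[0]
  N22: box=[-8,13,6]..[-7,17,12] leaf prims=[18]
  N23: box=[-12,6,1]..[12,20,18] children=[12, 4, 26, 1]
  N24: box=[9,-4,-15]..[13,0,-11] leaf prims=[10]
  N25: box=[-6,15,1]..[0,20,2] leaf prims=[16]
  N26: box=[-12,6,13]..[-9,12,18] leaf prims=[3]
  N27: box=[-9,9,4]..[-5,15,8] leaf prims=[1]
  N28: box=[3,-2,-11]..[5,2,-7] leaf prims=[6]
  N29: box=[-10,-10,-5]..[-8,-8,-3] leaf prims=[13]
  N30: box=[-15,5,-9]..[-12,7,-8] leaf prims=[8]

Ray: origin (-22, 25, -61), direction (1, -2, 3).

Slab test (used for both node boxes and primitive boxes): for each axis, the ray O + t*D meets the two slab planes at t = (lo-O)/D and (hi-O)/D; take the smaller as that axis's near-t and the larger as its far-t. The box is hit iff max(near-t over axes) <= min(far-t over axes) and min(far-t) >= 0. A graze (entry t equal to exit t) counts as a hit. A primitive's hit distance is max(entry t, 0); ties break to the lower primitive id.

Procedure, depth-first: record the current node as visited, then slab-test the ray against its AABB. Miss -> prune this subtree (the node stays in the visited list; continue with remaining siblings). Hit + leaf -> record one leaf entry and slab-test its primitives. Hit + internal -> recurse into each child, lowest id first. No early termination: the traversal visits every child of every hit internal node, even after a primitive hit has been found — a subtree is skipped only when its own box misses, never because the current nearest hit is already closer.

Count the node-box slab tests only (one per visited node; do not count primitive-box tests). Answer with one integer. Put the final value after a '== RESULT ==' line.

Trace the traversal:
N0 x:[2,42] y:[5/2,41/2] z:[44/3,79/3] -> hit [44/3,41/2], descend [16, 19, 20, 23]
  N16 x:[19,38] y:[23/2,41/2] z:[44/3,65/3] -> hit [19,41/2], descend [5, 8, 14, 17]
    N5 x:[25,35] y:[23/2,29/2] z:[46/3,18] -> miss, prune
    N8 x:[19,24] y:[35/2,20] z:[15,59/3] -> hit [19,59/3], descend [9, 13]
      N9 x:[21,24] y:[35/2,20] z:[15,17] -> miss, prune
      N13 x:[19,21] y:[35/2,20] z:[55/3,59/3] -> hit [19,59/3] leaf, test {P4@t=19}
    N14 x:[35,38] y:[39/2,41/2] z:[44/3,16] -> miss, prune
    N17 x:[19,24] y:[16,17] z:[59/3,65/3] -> miss, prune
  N19 x:[2,42] y:[10,17] z:[64/3,77/3] -> miss, prune
  N20 x:[7,16] y:[9,19] z:[44/3,20] -> hit [44/3,16], descend [2, 6, 15, 30]
    N2 x:[9,11] y:[33/2,18] z:[16,49/3] -> miss, prune
    N6 x:[8,14] y:[33/2,19] z:[56/3,20] -> miss, prune
    N15 x:[15,16] y:[31/2,33/2] z:[44/3,47/3] -> hit [31/2,47/3] leaf, test {P20@t=31/2}
    N30 x:[7,10] y:[9,10] z:[52/3,53/3] -> miss, prune
  N23 x:[10,34] y:[5/2,19/2] z:[62/3,79/3] -> miss, prune

order=[0, 16, 5, 8, 9, 13, 14, 17, 19, 20, 2, 6, 15, 30, 23]  |boxes|=15  |leaves|=2  hit=P20

== RESULT ==
15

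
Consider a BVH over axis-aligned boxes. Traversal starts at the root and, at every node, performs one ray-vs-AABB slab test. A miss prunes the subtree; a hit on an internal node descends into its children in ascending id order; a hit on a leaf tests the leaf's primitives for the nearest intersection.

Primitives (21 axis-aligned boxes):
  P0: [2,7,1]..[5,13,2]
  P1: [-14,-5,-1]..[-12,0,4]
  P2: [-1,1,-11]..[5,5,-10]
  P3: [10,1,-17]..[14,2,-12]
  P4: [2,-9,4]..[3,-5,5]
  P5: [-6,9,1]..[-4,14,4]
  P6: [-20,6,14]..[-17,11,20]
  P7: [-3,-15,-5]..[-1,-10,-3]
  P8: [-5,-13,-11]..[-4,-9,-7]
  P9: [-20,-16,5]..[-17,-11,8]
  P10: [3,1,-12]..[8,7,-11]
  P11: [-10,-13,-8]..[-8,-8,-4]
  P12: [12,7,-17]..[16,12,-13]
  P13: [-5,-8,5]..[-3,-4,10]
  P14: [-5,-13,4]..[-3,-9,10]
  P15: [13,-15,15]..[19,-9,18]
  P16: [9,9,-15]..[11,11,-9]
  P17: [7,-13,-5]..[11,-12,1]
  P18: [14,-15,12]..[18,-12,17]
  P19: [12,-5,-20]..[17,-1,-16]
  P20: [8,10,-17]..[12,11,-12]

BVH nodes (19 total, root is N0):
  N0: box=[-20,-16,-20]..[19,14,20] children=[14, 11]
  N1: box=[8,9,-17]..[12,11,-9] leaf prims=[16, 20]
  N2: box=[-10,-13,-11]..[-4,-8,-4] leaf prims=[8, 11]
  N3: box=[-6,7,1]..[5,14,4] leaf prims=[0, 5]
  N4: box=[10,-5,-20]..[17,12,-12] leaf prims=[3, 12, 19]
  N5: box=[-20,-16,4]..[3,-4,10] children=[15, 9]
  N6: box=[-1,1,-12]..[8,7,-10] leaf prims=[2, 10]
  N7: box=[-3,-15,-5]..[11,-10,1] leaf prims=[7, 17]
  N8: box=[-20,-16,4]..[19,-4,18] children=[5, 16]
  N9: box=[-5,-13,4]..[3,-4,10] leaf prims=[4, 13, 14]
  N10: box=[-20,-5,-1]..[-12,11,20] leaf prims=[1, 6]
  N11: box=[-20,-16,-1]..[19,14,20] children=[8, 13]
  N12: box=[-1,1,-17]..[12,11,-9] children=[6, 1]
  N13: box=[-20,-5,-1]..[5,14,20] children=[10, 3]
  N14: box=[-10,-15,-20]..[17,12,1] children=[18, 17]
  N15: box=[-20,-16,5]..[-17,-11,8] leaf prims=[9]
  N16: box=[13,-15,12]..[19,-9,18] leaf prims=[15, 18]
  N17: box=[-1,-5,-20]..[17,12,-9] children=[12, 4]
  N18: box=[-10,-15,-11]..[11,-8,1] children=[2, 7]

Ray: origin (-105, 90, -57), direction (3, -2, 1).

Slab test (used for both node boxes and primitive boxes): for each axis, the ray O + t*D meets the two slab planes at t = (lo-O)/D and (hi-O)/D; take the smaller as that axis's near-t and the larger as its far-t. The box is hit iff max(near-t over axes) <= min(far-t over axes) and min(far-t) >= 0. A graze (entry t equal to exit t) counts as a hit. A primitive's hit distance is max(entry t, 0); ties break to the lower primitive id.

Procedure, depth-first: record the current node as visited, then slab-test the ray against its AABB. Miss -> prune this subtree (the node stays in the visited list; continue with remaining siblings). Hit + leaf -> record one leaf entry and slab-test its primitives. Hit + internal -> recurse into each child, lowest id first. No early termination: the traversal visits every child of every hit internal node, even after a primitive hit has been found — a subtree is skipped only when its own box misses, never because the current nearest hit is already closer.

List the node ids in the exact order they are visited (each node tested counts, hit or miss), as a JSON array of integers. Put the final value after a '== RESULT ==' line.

Trace the traversal:
N0 x:[85/3,124/3] y:[38,53] z:[37,77] -> hit [38,124/3], descend [11, 14]
  N11 x:[85/3,124/3] y:[38,53] z:[56,77] -> miss, prune
  N14 x:[95/3,122/3] y:[39,105/2] z:[37,58] -> hit [39,122/3], descend [17, 18]
    N17 x:[104/3,122/3] y:[39,95/2] z:[37,48] -> hit [39,122/3], descend [4, 12]
      N4 x:[115/3,122/3] y:[39,95/2] z:[37,45] -> hit [39,122/3] leaf, test {P3(miss), P12@t=40, P19(miss)}
      N12 x:[104/3,39] y:[79/2,89/2] z:[40,48] -> miss, prune
    N18 x:[95/3,116/3] y:[49,105/2] z:[46,58] -> miss, prune

Visited [0, 11, 14, 17, 4, 12, 18]. Tests: 7 box, 1 leaf. Nearest: P12.

== RESULT ==
[0, 11, 14, 17, 4, 12, 18]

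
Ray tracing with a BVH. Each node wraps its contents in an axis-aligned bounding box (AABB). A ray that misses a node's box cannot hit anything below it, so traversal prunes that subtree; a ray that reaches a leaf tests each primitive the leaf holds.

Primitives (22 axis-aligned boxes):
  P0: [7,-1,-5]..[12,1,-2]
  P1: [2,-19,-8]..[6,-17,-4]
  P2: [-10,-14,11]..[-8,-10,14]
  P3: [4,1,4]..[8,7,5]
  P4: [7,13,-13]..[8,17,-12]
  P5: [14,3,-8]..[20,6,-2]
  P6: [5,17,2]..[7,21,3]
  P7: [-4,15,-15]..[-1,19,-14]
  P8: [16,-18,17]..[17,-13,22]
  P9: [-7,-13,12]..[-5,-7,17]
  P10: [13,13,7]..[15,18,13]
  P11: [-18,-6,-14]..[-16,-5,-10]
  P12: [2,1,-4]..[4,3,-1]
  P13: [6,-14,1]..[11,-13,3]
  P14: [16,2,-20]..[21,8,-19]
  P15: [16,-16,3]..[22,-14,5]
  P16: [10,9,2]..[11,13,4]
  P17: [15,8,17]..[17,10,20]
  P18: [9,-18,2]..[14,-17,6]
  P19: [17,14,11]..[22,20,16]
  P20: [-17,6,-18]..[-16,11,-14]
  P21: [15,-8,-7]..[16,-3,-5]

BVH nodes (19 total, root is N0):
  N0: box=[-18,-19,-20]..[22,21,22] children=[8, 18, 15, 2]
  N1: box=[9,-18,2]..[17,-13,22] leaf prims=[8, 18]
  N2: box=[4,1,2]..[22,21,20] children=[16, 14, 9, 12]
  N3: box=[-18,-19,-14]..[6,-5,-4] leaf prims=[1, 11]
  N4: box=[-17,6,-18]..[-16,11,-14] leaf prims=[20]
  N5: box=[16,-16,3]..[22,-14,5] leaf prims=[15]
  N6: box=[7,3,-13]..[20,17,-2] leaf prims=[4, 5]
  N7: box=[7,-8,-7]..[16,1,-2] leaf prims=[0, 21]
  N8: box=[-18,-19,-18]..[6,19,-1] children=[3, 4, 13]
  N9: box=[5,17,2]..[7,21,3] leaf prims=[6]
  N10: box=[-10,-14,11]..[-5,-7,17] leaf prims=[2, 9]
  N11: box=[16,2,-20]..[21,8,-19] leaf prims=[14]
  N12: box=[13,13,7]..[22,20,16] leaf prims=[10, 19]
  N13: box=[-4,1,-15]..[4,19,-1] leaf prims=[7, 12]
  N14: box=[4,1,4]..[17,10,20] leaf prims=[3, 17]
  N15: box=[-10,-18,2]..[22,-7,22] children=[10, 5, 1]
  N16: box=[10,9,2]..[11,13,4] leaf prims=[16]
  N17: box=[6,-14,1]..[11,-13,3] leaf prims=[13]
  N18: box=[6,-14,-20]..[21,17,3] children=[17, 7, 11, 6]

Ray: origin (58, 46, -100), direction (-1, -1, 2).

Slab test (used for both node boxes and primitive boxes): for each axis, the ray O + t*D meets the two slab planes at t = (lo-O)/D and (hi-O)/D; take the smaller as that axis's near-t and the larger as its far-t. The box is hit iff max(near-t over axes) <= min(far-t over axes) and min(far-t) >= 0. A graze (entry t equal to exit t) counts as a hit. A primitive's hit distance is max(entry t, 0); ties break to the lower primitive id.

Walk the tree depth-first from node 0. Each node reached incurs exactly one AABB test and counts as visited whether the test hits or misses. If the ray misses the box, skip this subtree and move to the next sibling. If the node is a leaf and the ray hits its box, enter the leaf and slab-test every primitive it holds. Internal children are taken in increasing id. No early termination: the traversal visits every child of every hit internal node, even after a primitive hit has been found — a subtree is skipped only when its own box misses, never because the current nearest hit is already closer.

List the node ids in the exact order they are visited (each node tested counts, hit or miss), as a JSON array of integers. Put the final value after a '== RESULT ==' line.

Traverse from the root:
N0 x:[36,76] y:[25,65] z:[40,61] -> hit [40,61], descend [2, 8, 15, 18]
  N2 x:[36,54] y:[25,45] z:[51,60] -> miss, prune
  N8 x:[52,76] y:[27,65] z:[41,99/2] -> miss, prune
  N15 x:[36,68] y:[53,64] z:[51,61] -> hit [53,61], descend [1, 5, 10]
    N1 x:[41,49] y:[59,64] z:[51,61] -> miss, prune
    N5 x:[36,42] y:[60,62] z:[103/2,105/2] -> miss, prune
    N10 x:[63,68] y:[53,60] z:[111/2,117/2] -> miss, prune
  N18 x:[37,52] y:[29,60] z:[40,103/2] -> hit [40,103/2], descend [6, 7, 11, 17]
    N6 x:[38,51] y:[29,43] z:[87/2,49] -> miss, prune
    N7 x:[42,51] y:[45,54] z:[93/2,49] -> hit [93/2,49] leaf, test {P0(miss), P21(miss)}
    N11 x:[37,42] y:[38,44] z:[40,81/2] -> hit [40,81/2] leaf, test {P14@t=40}
    N17 x:[47,52] y:[59,60] z:[101/2,103/2] -> miss, prune

Summary -> nodes [0, 2, 8, 15, 1, 5, 10, 18, 6, 7, 11, 17]; box-tests=12; leaf-entries=2; first=P14

== RESULT ==
[0, 2, 8, 15, 1, 5, 10, 18, 6, 7, 11, 17]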